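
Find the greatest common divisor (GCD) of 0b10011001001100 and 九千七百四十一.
Convert 0b10011001001100 (binary) → 8192 + 1024 + 512 + 64 + 8 + 4 = 9804 (decimal)
Convert 九千七百四十一 (Chinese numeral) → 9×1000 + 7×100 + 4×10 + 1 = 9741 (decimal)
Compute gcd(9804, 9741) = 3
3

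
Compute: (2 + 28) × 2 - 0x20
Convert 0x20 (hexadecimal) → 2×16 = 32 (decimal)
Expression in decimal: (2 + 28) × 2 - 32
Parentheses first: 2 + 28 = 30
Multiply: 30 × 2 = 60
Subtract: 60 - 32 = 28
28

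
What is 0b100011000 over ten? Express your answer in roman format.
Convert 0b100011000 (binary) → 256 + 16 + 8 = 280 (decimal)
Convert ten (English words) → 10 (decimal)
Compute 280 ÷ 10 = 28
Convert 28 (decimal) → 28 = 10 + 10 + 5 + 1 + 1 + 1 → XXVIII (Roman numeral)
XXVIII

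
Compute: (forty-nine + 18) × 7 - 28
Convert forty-nine (English words) → 49 (decimal)
Expression in decimal: (49 + 18) × 7 - 28
Parentheses first: 49 + 18 = 67
Multiply: 67 × 7 = 469
Subtract: 469 - 28 = 441
441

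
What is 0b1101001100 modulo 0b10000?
Convert 0b1101001100 (binary) → 512 + 256 + 64 + 8 + 4 = 844 (decimal)
Convert 0b10000 (binary) → 16 (decimal)
Compute 844 mod 16 = 12
12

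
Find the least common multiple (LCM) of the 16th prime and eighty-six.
Convert the 16th prime (prime index) → 53 (decimal)
Convert eighty-six (English words) → 86 (decimal)
Compute lcm(53, 86) = 4558
4558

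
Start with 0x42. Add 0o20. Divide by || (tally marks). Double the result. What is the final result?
Convert 0x42 (hexadecimal) → 4×16 + 2 = 66 (decimal)
Start: 66
Convert 0o20 (octal) → 2×8 = 16 (decimal)
66 + 16 = 82
Convert || (tally marks) → 2 (decimal)
82 ÷ 2 = 41
41 × 2 = 82
82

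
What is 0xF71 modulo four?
Convert 0xF71 (hexadecimal) → 15×256 + 7×16 + 1 = 3953 (decimal)
Convert four (English words) → 4 (decimal)
Compute 3953 mod 4 = 1
1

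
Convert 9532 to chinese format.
Convert 9532 (decimal) → 9532 = 9×1000 + 5×100 + 3×10 + 2 → 九千五百三十二 (Chinese numeral)
九千五百三十二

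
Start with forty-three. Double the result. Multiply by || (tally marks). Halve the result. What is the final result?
Convert forty-three (English words) → 43 (decimal)
Start: 43
43 × 2 = 86
Convert || (tally marks) → 2 (decimal)
86 × 2 = 172
172 ÷ 2 = 86
86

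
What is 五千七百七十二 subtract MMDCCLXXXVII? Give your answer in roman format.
Convert 五千七百七十二 (Chinese numeral) → 5×1000 + 7×100 + 7×10 + 2 = 5772 (decimal)
Convert MMDCCLXXXVII (Roman numeral) → 1000 + 1000 + 500 + 100 + 100 + 50 + 10 + 10 + 10 + 5 + 1 + 1 = 2787 (decimal)
Compute 5772 - 2787 = 2985
Convert 2985 (decimal) → 2985 = 1000 + 1000 + 900 + 50 + 10 + 10 + 10 + 5 → MMCMLXXXV (Roman numeral)
MMCMLXXXV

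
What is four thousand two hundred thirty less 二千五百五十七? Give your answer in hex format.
Convert four thousand two hundred thirty (English words) → 4×1000 + 2×100 + 30 = 4230 (decimal)
Convert 二千五百五十七 (Chinese numeral) → 2×1000 + 5×100 + 5×10 + 7 = 2557 (decimal)
Compute 4230 - 2557 = 1673
Convert 1673 (decimal) → 1673 = 6×256 + 8×16 + 9 → 0x689 (hexadecimal)
0x689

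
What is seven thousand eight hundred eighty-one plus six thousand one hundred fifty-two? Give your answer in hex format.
Convert seven thousand eight hundred eighty-one (English words) → 7×1000 + 8×100 + 81 = 7881 (decimal)
Convert six thousand one hundred fifty-two (English words) → 6×1000 + 1×100 + 52 = 6152 (decimal)
Compute 7881 + 6152 = 14033
Convert 14033 (decimal) → 14033 = 3×4096 + 6×256 + 13×16 + 1 → 0x36D1 (hexadecimal)
0x36D1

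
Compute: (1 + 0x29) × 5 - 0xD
Convert 0x29 (hexadecimal) → 2×16 + 9 = 41 (decimal)
Convert 0xD (hexadecimal) → 13 (decimal)
Expression in decimal: (1 + 41) × 5 - 13
Parentheses first: 1 + 41 = 42
Multiply: 42 × 5 = 210
Subtract: 210 - 13 = 197
197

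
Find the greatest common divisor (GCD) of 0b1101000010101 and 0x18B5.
Convert 0b1101000010101 (binary) → 4096 + 2048 + 512 + 16 + 4 + 1 = 6677 (decimal)
Convert 0x18B5 (hexadecimal) → 1×4096 + 8×256 + 11×16 + 5 = 6325 (decimal)
Compute gcd(6677, 6325) = 11
11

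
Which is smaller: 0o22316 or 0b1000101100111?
Convert 0o22316 (octal) → 2×4096 + 2×512 + 3×64 + 1×8 + 6 = 9422 (decimal)
Convert 0b1000101100111 (binary) → 4096 + 256 + 64 + 32 + 4 + 2 + 1 = 4455 (decimal)
Compare 9422 vs 4455: smaller = 4455
4455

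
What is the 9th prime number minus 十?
The 9th prime number = 23
Convert 十 (Chinese numeral) → 1×10 = 10 (decimal)
Compute 23 - 10 = 13
13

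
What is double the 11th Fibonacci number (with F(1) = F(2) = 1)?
The 11th Fibonacci number (with F(1) = F(2) = 1): 1, 1, 2, 3, 5, 8, 13, 21, 34, 55, 89 → 89
Compute 89 × 2 = 178
178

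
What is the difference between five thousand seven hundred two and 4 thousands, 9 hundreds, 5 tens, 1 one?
Convert five thousand seven hundred two (English words) → 5×1000 + 7×100 + 2 = 5702 (decimal)
Convert 4 thousands, 9 hundreds, 5 tens, 1 one (place-value notation) → 4×1000 + 9×100 + 5×10 + 1 = 4951 (decimal)
Difference: |5702 - 4951| = 751
751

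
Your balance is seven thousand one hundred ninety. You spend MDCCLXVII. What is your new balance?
Convert seven thousand one hundred ninety (English words) → 7×1000 + 1×100 + 90 = 7190 (decimal)
Convert MDCCLXVII (Roman numeral) → 1000 + 500 + 100 + 100 + 50 + 10 + 5 + 1 + 1 = 1767 (decimal)
Compute 7190 - 1767 = 5423
5423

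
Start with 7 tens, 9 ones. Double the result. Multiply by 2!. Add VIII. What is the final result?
Convert 7 tens, 9 ones (place-value notation) → 7×10 + 9 = 79 (decimal)
Start: 79
79 × 2 = 158
Convert 2! (factorial) → 2 (decimal)
158 × 2 = 316
Convert VIII (Roman numeral) → 5 + 1 + 1 + 1 = 8 (decimal)
316 + 8 = 324
324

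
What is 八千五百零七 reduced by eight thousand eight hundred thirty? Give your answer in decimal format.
Convert 八千五百零七 (Chinese numeral) → 8×1000 + 5×100 + 7 = 8507 (decimal)
Convert eight thousand eight hundred thirty (English words) → 8×1000 + 8×100 + 30 = 8830 (decimal)
Compute 8507 - 8830 = -323
-323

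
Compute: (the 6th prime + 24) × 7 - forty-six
Convert the 6th prime (prime index) → 13 (decimal)
Convert forty-six (English words) → 46 (decimal)
Expression in decimal: (13 + 24) × 7 - 46
Parentheses first: 13 + 24 = 37
Multiply: 37 × 7 = 259
Subtract: 259 - 46 = 213
213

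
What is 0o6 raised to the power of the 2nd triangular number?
Convert 0o6 (octal) → 6 (decimal)
Convert the 2nd triangular number (triangular index) → 2×3/2 = 3 (decimal)
Compute 6 ^ 3 = 216
216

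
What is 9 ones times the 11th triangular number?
Convert 9 ones (place-value notation) → 9 (decimal)
Convert the 11th triangular number (triangular index) → 11×12/2 = 66 (decimal)
Compute 9 × 66 = 594
594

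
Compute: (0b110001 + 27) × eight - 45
Convert 0b110001 (binary) → 32 + 16 + 1 = 49 (decimal)
Convert eight (English words) → 8 (decimal)
Expression in decimal: (49 + 27) × 8 - 45
Parentheses first: 49 + 27 = 76
Multiply: 76 × 8 = 608
Subtract: 608 - 45 = 563
563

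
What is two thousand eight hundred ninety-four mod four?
Convert two thousand eight hundred ninety-four (English words) → 2×1000 + 8×100 + 94 = 2894 (decimal)
Convert four (English words) → 4 (decimal)
Compute 2894 mod 4 = 2
2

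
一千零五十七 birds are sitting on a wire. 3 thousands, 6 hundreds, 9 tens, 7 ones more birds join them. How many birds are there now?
Convert 一千零五十七 (Chinese numeral) → 1×1000 + 5×10 + 7 = 1057 (decimal)
Convert 3 thousands, 6 hundreds, 9 tens, 7 ones (place-value notation) → 3×1000 + 6×100 + 9×10 + 7 = 3697 (decimal)
Compute 1057 + 3697 = 4754
4754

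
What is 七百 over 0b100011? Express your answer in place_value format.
Convert 七百 (Chinese numeral) → 7×100 = 700 (decimal)
Convert 0b100011 (binary) → 32 + 2 + 1 = 35 (decimal)
Compute 700 ÷ 35 = 20
Convert 20 (decimal) → 20 = 2×10 → 2 tens (place-value notation)
2 tens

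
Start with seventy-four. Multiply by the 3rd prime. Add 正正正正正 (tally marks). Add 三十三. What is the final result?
Convert seventy-four (English words) → 74 (decimal)
Start: 74
Convert the 3rd prime (prime index) → 5 (decimal)
74 × 5 = 370
Convert 正正正正正 (tally marks) → 5 + 5 + 5 + 5 + 5 = 25 (decimal)
370 + 25 = 395
Convert 三十三 (Chinese numeral) → 3×10 + 3 = 33 (decimal)
395 + 33 = 428
428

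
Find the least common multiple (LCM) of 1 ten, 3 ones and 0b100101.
Convert 1 ten, 3 ones (place-value notation) → 1×10 + 3 = 13 (decimal)
Convert 0b100101 (binary) → 32 + 4 + 1 = 37 (decimal)
Compute lcm(13, 37) = 481
481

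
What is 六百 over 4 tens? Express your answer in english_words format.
Convert 六百 (Chinese numeral) → 6×100 = 600 (decimal)
Convert 4 tens (place-value notation) → 4×10 = 40 (decimal)
Compute 600 ÷ 40 = 15
Convert 15 (decimal) → fifteen (English words)
fifteen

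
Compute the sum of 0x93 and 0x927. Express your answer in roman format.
Convert 0x93 (hexadecimal) → 9×16 + 3 = 147 (decimal)
Convert 0x927 (hexadecimal) → 9×256 + 2×16 + 7 = 2343 (decimal)
Compute 147 + 2343 = 2490
Convert 2490 (decimal) → 2490 = 1000 + 1000 + 400 + 90 → MMCDXC (Roman numeral)
MMCDXC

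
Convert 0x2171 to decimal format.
Convert 0x2171 (hexadecimal) → 2×4096 + 1×256 + 7×16 + 1 = 8561 (decimal)
8561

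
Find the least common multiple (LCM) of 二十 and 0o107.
Convert 二十 (Chinese numeral) → 2×10 = 20 (decimal)
Convert 0o107 (octal) → 1×64 + 7 = 71 (decimal)
Compute lcm(20, 71) = 1420
1420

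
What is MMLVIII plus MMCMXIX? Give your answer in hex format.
Convert MMLVIII (Roman numeral) → 1000 + 1000 + 50 + 5 + 1 + 1 + 1 = 2058 (decimal)
Convert MMCMXIX (Roman numeral) → 1000 + 1000 + 900 + 10 + 9 = 2919 (decimal)
Compute 2058 + 2919 = 4977
Convert 4977 (decimal) → 4977 = 1×4096 + 3×256 + 7×16 + 1 → 0x1371 (hexadecimal)
0x1371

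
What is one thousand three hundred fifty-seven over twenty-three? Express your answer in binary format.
Convert one thousand three hundred fifty-seven (English words) → 1×1000 + 3×100 + 57 = 1357 (decimal)
Convert twenty-three (English words) → 23 (decimal)
Compute 1357 ÷ 23 = 59
Convert 59 (decimal) → 59 = 32 + 16 + 8 + 2 + 1 → 0b111011 (binary)
0b111011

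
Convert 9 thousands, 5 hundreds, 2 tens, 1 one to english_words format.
Convert 9 thousands, 5 hundreds, 2 tens, 1 one (place-value notation) → 9×1000 + 5×100 + 2×10 + 1 = 9521 (decimal)
Convert 9521 (decimal) → 9521 = 9×1000 + 5×100 + 21 → nine thousand five hundred twenty-one (English words)
nine thousand five hundred twenty-one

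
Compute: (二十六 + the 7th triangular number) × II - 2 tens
Convert 二十六 (Chinese numeral) → 2×10 + 6 = 26 (decimal)
Convert the 7th triangular number (triangular index) → 7×8/2 = 28 (decimal)
Convert II (Roman numeral) → 1 + 1 = 2 (decimal)
Convert 2 tens (place-value notation) → 2×10 = 20 (decimal)
Expression in decimal: (26 + 28) × 2 - 20
Parentheses first: 26 + 28 = 54
Multiply: 54 × 2 = 108
Subtract: 108 - 20 = 88
88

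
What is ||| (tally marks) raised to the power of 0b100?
Convert ||| (tally marks) → 3 (decimal)
Convert 0b100 (binary) → 4 (decimal)
Compute 3 ^ 4 = 81
81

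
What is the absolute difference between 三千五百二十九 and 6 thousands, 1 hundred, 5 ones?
Convert 三千五百二十九 (Chinese numeral) → 3×1000 + 5×100 + 2×10 + 9 = 3529 (decimal)
Convert 6 thousands, 1 hundred, 5 ones (place-value notation) → 6×1000 + 1×100 + 5 = 6105 (decimal)
Compute |3529 - 6105| = 2576
2576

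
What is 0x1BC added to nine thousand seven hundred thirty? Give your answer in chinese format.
Convert 0x1BC (hexadecimal) → 1×256 + 11×16 + 12 = 444 (decimal)
Convert nine thousand seven hundred thirty (English words) → 9×1000 + 7×100 + 30 = 9730 (decimal)
Compute 444 + 9730 = 10174
Convert 10174 (decimal) → 10174 = 1×10000 + 1×100 + 7×10 + 4 → 一万零一百七十四 (Chinese numeral)
一万零一百七十四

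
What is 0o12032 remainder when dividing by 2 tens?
Convert 0o12032 (octal) → 1×4096 + 2×512 + 3×8 + 2 = 5146 (decimal)
Convert 2 tens (place-value notation) → 2×10 = 20 (decimal)
Compute 5146 mod 20 = 6
6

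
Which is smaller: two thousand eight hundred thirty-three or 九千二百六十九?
Convert two thousand eight hundred thirty-three (English words) → 2×1000 + 8×100 + 33 = 2833 (decimal)
Convert 九千二百六十九 (Chinese numeral) → 9×1000 + 2×100 + 6×10 + 9 = 9269 (decimal)
Compare 2833 vs 9269: smaller = 2833
2833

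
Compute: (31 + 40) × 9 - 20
Parentheses first: 31 + 40 = 71
Multiply: 71 × 9 = 639
Subtract: 639 - 20 = 619
619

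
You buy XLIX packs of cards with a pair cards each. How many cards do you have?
Convert a pair (colloquial) → 2 (decimal)
Convert XLIX (Roman numeral) → 40 + 9 = 49 (decimal)
Compute 2 × 49 = 98
98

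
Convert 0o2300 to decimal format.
Convert 0o2300 (octal) → 2×512 + 3×64 = 1216 (decimal)
1216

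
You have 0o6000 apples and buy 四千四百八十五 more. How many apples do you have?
Convert 0o6000 (octal) → 6×512 = 3072 (decimal)
Convert 四千四百八十五 (Chinese numeral) → 4×1000 + 4×100 + 8×10 + 5 = 4485 (decimal)
Compute 3072 + 4485 = 7557
7557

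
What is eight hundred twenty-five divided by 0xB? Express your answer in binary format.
Convert eight hundred twenty-five (English words) → 8×100 + 25 = 825 (decimal)
Convert 0xB (hexadecimal) → 11 (decimal)
Compute 825 ÷ 11 = 75
Convert 75 (decimal) → 75 = 64 + 8 + 2 + 1 → 0b1001011 (binary)
0b1001011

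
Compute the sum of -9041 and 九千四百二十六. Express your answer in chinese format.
Convert 九千四百二十六 (Chinese numeral) → 9×1000 + 4×100 + 2×10 + 6 = 9426 (decimal)
Compute -9041 + 9426 = 385
Convert 385 (decimal) → 385 = 3×100 + 8×10 + 5 → 三百八十五 (Chinese numeral)
三百八十五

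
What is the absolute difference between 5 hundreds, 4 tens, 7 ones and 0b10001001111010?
Convert 5 hundreds, 4 tens, 7 ones (place-value notation) → 5×100 + 4×10 + 7 = 547 (decimal)
Convert 0b10001001111010 (binary) → 8192 + 512 + 64 + 32 + 16 + 8 + 2 = 8826 (decimal)
Compute |547 - 8826| = 8279
8279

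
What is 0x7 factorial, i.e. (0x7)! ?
Convert 0x7 (hexadecimal) → 7 (decimal)
Compute 7! = 5040
5040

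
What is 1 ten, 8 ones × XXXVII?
Convert 1 ten, 8 ones (place-value notation) → 1×10 + 8 = 18 (decimal)
Convert XXXVII (Roman numeral) → 10 + 10 + 10 + 5 + 1 + 1 = 37 (decimal)
Compute 18 × 37 = 666
666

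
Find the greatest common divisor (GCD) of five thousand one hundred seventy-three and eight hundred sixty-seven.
Convert five thousand one hundred seventy-three (English words) → 5×1000 + 1×100 + 73 = 5173 (decimal)
Convert eight hundred sixty-seven (English words) → 8×100 + 67 = 867 (decimal)
Compute gcd(5173, 867) = 1
1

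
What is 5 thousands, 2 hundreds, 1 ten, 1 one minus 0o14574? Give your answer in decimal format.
Convert 5 thousands, 2 hundreds, 1 ten, 1 one (place-value notation) → 5×1000 + 2×100 + 1×10 + 1 = 5211 (decimal)
Convert 0o14574 (octal) → 1×4096 + 4×512 + 5×64 + 7×8 + 4 = 6524 (decimal)
Compute 5211 - 6524 = -1313
-1313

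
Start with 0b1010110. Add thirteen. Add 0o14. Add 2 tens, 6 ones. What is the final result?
Convert 0b1010110 (binary) → 64 + 16 + 4 + 2 = 86 (decimal)
Start: 86
Convert thirteen (English words) → 13 (decimal)
86 + 13 = 99
Convert 0o14 (octal) → 1×8 + 4 = 12 (decimal)
99 + 12 = 111
Convert 2 tens, 6 ones (place-value notation) → 2×10 + 6 = 26 (decimal)
111 + 26 = 137
137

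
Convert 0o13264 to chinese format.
Convert 0o13264 (octal) → 1×4096 + 3×512 + 2×64 + 6×8 + 4 = 5812 (decimal)
Convert 5812 (decimal) → 5812 = 5×1000 + 8×100 + 1×10 + 2 → 五千八百一十二 (Chinese numeral)
五千八百一十二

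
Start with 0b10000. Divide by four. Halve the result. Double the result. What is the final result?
Convert 0b10000 (binary) → 16 (decimal)
Start: 16
Convert four (English words) → 4 (decimal)
16 ÷ 4 = 4
4 ÷ 2 = 2
2 × 2 = 4
4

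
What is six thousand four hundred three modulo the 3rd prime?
Convert six thousand four hundred three (English words) → 6×1000 + 4×100 + 3 = 6403 (decimal)
Convert the 3rd prime (prime index) → 5 (decimal)
Compute 6403 mod 5 = 3
3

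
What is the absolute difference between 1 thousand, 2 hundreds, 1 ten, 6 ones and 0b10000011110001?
Convert 1 thousand, 2 hundreds, 1 ten, 6 ones (place-value notation) → 1×1000 + 2×100 + 1×10 + 6 = 1216 (decimal)
Convert 0b10000011110001 (binary) → 8192 + 128 + 64 + 32 + 16 + 1 = 8433 (decimal)
Compute |1216 - 8433| = 7217
7217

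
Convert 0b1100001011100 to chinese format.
Convert 0b1100001011100 (binary) → 4096 + 2048 + 64 + 16 + 8 + 4 = 6236 (decimal)
Convert 6236 (decimal) → 6236 = 6×1000 + 2×100 + 3×10 + 6 → 六千二百三十六 (Chinese numeral)
六千二百三十六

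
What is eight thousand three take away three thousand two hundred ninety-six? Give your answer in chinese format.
Convert eight thousand three (English words) → 8×1000 + 3 = 8003 (decimal)
Convert three thousand two hundred ninety-six (English words) → 3×1000 + 2×100 + 96 = 3296 (decimal)
Compute 8003 - 3296 = 4707
Convert 4707 (decimal) → 4707 = 4×1000 + 7×100 + 7 → 四千七百零七 (Chinese numeral)
四千七百零七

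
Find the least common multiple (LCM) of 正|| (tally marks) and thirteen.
Convert 正|| (tally marks) → 5 + 2 = 7 (decimal)
Convert thirteen (English words) → 13 (decimal)
Compute lcm(7, 13) = 91
91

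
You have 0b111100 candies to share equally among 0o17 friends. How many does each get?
Convert 0b111100 (binary) → 32 + 16 + 8 + 4 = 60 (decimal)
Convert 0o17 (octal) → 1×8 + 7 = 15 (decimal)
Compute 60 ÷ 15 = 4
4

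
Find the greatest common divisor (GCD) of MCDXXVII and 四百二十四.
Convert MCDXXVII (Roman numeral) → 1000 + 400 + 10 + 10 + 5 + 1 + 1 = 1427 (decimal)
Convert 四百二十四 (Chinese numeral) → 4×100 + 2×10 + 4 = 424 (decimal)
Compute gcd(1427, 424) = 1
1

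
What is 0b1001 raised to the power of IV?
Convert 0b1001 (binary) → 8 + 1 = 9 (decimal)
Convert IV (Roman numeral) → 4 (decimal)
Compute 9 ^ 4 = 6561
6561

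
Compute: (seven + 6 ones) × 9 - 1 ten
Convert seven (English words) → 7 (decimal)
Convert 6 ones (place-value notation) → 6 (decimal)
Convert 1 ten (place-value notation) → 1×10 = 10 (decimal)
Expression in decimal: (7 + 6) × 9 - 10
Parentheses first: 7 + 6 = 13
Multiply: 13 × 9 = 117
Subtract: 117 - 10 = 107
107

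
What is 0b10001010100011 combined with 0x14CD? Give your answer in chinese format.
Convert 0b10001010100011 (binary) → 8192 + 512 + 128 + 32 + 2 + 1 = 8867 (decimal)
Convert 0x14CD (hexadecimal) → 1×4096 + 4×256 + 12×16 + 13 = 5325 (decimal)
Compute 8867 + 5325 = 14192
Convert 14192 (decimal) → 14192 = 1×10000 + 4×1000 + 1×100 + 9×10 + 2 → 一万四千一百九十二 (Chinese numeral)
一万四千一百九十二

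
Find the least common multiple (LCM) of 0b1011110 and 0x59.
Convert 0b1011110 (binary) → 64 + 16 + 8 + 4 + 2 = 94 (decimal)
Convert 0x59 (hexadecimal) → 5×16 + 9 = 89 (decimal)
Compute lcm(94, 89) = 8366
8366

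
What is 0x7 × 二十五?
Convert 0x7 (hexadecimal) → 7 (decimal)
Convert 二十五 (Chinese numeral) → 2×10 + 5 = 25 (decimal)
Compute 7 × 25 = 175
175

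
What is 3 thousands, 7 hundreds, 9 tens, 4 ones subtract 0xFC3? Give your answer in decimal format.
Convert 3 thousands, 7 hundreds, 9 tens, 4 ones (place-value notation) → 3×1000 + 7×100 + 9×10 + 4 = 3794 (decimal)
Convert 0xFC3 (hexadecimal) → 15×256 + 12×16 + 3 = 4035 (decimal)
Compute 3794 - 4035 = -241
-241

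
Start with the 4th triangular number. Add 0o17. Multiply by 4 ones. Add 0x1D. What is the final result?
Convert the 4th triangular number (triangular index) → 4×5/2 = 10 (decimal)
Start: 10
Convert 0o17 (octal) → 1×8 + 7 = 15 (decimal)
10 + 15 = 25
Convert 4 ones (place-value notation) → 4 (decimal)
25 × 4 = 100
Convert 0x1D (hexadecimal) → 1×16 + 13 = 29 (decimal)
100 + 29 = 129
129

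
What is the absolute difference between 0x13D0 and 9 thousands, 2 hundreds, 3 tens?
Convert 0x13D0 (hexadecimal) → 1×4096 + 3×256 + 13×16 = 5072 (decimal)
Convert 9 thousands, 2 hundreds, 3 tens (place-value notation) → 9×1000 + 2×100 + 3×10 = 9230 (decimal)
Compute |5072 - 9230| = 4158
4158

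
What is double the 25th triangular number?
The 25th triangular number = 25×26/2 = 325
Compute 325 × 2 = 650
650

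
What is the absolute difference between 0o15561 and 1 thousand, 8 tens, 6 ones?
Convert 0o15561 (octal) → 1×4096 + 5×512 + 5×64 + 6×8 + 1 = 7025 (decimal)
Convert 1 thousand, 8 tens, 6 ones (place-value notation) → 1×1000 + 8×10 + 6 = 1086 (decimal)
Compute |7025 - 1086| = 5939
5939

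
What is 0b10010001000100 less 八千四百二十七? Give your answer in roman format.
Convert 0b10010001000100 (binary) → 8192 + 1024 + 64 + 4 = 9284 (decimal)
Convert 八千四百二十七 (Chinese numeral) → 8×1000 + 4×100 + 2×10 + 7 = 8427 (decimal)
Compute 9284 - 8427 = 857
Convert 857 (decimal) → 857 = 500 + 100 + 100 + 100 + 50 + 5 + 1 + 1 → DCCCLVII (Roman numeral)
DCCCLVII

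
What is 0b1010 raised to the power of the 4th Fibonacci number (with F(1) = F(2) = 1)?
Convert 0b1010 (binary) → 8 + 2 = 10 (decimal)
Convert the 4th Fibonacci number (with F(1) = F(2) = 1) (Fibonacci index) → 1, 1, 2, 3 → 3 (decimal)
Compute 10 ^ 3 = 1000
1000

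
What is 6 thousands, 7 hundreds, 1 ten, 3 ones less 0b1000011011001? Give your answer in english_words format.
Convert 6 thousands, 7 hundreds, 1 ten, 3 ones (place-value notation) → 6×1000 + 7×100 + 1×10 + 3 = 6713 (decimal)
Convert 0b1000011011001 (binary) → 4096 + 128 + 64 + 16 + 8 + 1 = 4313 (decimal)
Compute 6713 - 4313 = 2400
Convert 2400 (decimal) → 2400 = 2×1000 + 4×100 → two thousand four hundred (English words)
two thousand four hundred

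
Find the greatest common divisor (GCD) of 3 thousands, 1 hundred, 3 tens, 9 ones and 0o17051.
Convert 3 thousands, 1 hundred, 3 tens, 9 ones (place-value notation) → 3×1000 + 1×100 + 3×10 + 9 = 3139 (decimal)
Convert 0o17051 (octal) → 1×4096 + 7×512 + 5×8 + 1 = 7721 (decimal)
Compute gcd(3139, 7721) = 1
1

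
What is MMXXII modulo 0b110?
Convert MMXXII (Roman numeral) → 1000 + 1000 + 10 + 10 + 1 + 1 = 2022 (decimal)
Convert 0b110 (binary) → 4 + 2 = 6 (decimal)
Compute 2022 mod 6 = 0
0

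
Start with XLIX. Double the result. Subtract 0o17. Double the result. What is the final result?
Convert XLIX (Roman numeral) → 40 + 9 = 49 (decimal)
Start: 49
49 × 2 = 98
Convert 0o17 (octal) → 1×8 + 7 = 15 (decimal)
98 - 15 = 83
83 × 2 = 166
166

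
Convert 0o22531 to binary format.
Convert 0o22531 (octal) → 2×4096 + 2×512 + 5×64 + 3×8 + 1 = 9561 (decimal)
Convert 9561 (decimal) → 9561 = 8192 + 1024 + 256 + 64 + 16 + 8 + 1 → 0b10010101011001 (binary)
0b10010101011001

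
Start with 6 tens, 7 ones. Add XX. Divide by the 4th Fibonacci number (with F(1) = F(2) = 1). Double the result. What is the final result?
Convert 6 tens, 7 ones (place-value notation) → 6×10 + 7 = 67 (decimal)
Start: 67
Convert XX (Roman numeral) → 10 + 10 = 20 (decimal)
67 + 20 = 87
Convert the 4th Fibonacci number (with F(1) = F(2) = 1) (Fibonacci index) → 1, 1, 2, 3 → 3 (decimal)
87 ÷ 3 = 29
29 × 2 = 58
58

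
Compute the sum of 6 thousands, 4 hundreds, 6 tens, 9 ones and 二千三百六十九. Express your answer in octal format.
Convert 6 thousands, 4 hundreds, 6 tens, 9 ones (place-value notation) → 6×1000 + 4×100 + 6×10 + 9 = 6469 (decimal)
Convert 二千三百六十九 (Chinese numeral) → 2×1000 + 3×100 + 6×10 + 9 = 2369 (decimal)
Compute 6469 + 2369 = 8838
Convert 8838 (decimal) → 8838 = 2×4096 + 1×512 + 2×64 + 6 → 0o21206 (octal)
0o21206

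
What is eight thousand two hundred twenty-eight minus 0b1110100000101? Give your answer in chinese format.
Convert eight thousand two hundred twenty-eight (English words) → 8×1000 + 2×100 + 28 = 8228 (decimal)
Convert 0b1110100000101 (binary) → 4096 + 2048 + 1024 + 256 + 4 + 1 = 7429 (decimal)
Compute 8228 - 7429 = 799
Convert 799 (decimal) → 799 = 7×100 + 9×10 + 9 → 七百九十九 (Chinese numeral)
七百九十九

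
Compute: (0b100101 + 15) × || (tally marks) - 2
Convert 0b100101 (binary) → 32 + 4 + 1 = 37 (decimal)
Convert || (tally marks) → 2 (decimal)
Expression in decimal: (37 + 15) × 2 - 2
Parentheses first: 37 + 15 = 52
Multiply: 52 × 2 = 104
Subtract: 104 - 2 = 102
102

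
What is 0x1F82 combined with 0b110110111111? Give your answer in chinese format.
Convert 0x1F82 (hexadecimal) → 1×4096 + 15×256 + 8×16 + 2 = 8066 (decimal)
Convert 0b110110111111 (binary) → 2048 + 1024 + 256 + 128 + 32 + 16 + 8 + 4 + 2 + 1 = 3519 (decimal)
Compute 8066 + 3519 = 11585
Convert 11585 (decimal) → 11585 = 1×10000 + 1×1000 + 5×100 + 8×10 + 5 → 一万一千五百八十五 (Chinese numeral)
一万一千五百八十五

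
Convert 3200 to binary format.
Convert 3200 (decimal) → 3200 = 2048 + 1024 + 128 → 0b110010000000 (binary)
0b110010000000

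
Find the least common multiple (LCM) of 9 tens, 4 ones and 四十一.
Convert 9 tens, 4 ones (place-value notation) → 9×10 + 4 = 94 (decimal)
Convert 四十一 (Chinese numeral) → 4×10 + 1 = 41 (decimal)
Compute lcm(94, 41) = 3854
3854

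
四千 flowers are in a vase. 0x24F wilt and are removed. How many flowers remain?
Convert 四千 (Chinese numeral) → 4×1000 = 4000 (decimal)
Convert 0x24F (hexadecimal) → 2×256 + 4×16 + 15 = 591 (decimal)
Compute 4000 - 591 = 3409
3409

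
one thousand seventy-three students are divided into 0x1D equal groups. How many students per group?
Convert one thousand seventy-three (English words) → 1×1000 + 73 = 1073 (decimal)
Convert 0x1D (hexadecimal) → 1×16 + 13 = 29 (decimal)
Compute 1073 ÷ 29 = 37
37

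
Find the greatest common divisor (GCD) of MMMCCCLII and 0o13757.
Convert MMMCCCLII (Roman numeral) → 1000 + 1000 + 1000 + 100 + 100 + 100 + 50 + 1 + 1 = 3352 (decimal)
Convert 0o13757 (octal) → 1×4096 + 3×512 + 7×64 + 5×8 + 7 = 6127 (decimal)
Compute gcd(3352, 6127) = 1
1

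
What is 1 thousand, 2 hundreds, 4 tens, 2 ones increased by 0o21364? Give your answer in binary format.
Convert 1 thousand, 2 hundreds, 4 tens, 2 ones (place-value notation) → 1×1000 + 2×100 + 4×10 + 2 = 1242 (decimal)
Convert 0o21364 (octal) → 2×4096 + 1×512 + 3×64 + 6×8 + 4 = 8948 (decimal)
Compute 1242 + 8948 = 10190
Convert 10190 (decimal) → 10190 = 8192 + 1024 + 512 + 256 + 128 + 64 + 8 + 4 + 2 → 0b10011111001110 (binary)
0b10011111001110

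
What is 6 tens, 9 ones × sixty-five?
Convert 6 tens, 9 ones (place-value notation) → 6×10 + 9 = 69 (decimal)
Convert sixty-five (English words) → 65 (decimal)
Compute 69 × 65 = 4485
4485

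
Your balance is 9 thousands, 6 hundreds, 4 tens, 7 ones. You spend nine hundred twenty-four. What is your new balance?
Convert 9 thousands, 6 hundreds, 4 tens, 7 ones (place-value notation) → 9×1000 + 6×100 + 4×10 + 7 = 9647 (decimal)
Convert nine hundred twenty-four (English words) → 9×100 + 24 = 924 (decimal)
Compute 9647 - 924 = 8723
8723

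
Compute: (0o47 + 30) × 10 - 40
Convert 0o47 (octal) → 4×8 + 7 = 39 (decimal)
Expression in decimal: (39 + 30) × 10 - 40
Parentheses first: 39 + 30 = 69
Multiply: 69 × 10 = 690
Subtract: 690 - 40 = 650
650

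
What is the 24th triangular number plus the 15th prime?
The 24th triangular number = 24×25/2 = 300
Convert the 15th prime (prime index) → 47 (decimal)
Compute 300 + 47 = 347
347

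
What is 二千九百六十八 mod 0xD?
Convert 二千九百六十八 (Chinese numeral) → 2×1000 + 9×100 + 6×10 + 8 = 2968 (decimal)
Convert 0xD (hexadecimal) → 13 (decimal)
Compute 2968 mod 13 = 4
4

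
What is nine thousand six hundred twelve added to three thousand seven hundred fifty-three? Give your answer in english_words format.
Convert nine thousand six hundred twelve (English words) → 9×1000 + 6×100 + 12 = 9612 (decimal)
Convert three thousand seven hundred fifty-three (English words) → 3×1000 + 7×100 + 53 = 3753 (decimal)
Compute 9612 + 3753 = 13365
Convert 13365 (decimal) → 13365 = 13×1000 + 3×100 + 65 → thirteen thousand three hundred sixty-five (English words)
thirteen thousand three hundred sixty-five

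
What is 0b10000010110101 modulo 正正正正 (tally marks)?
Convert 0b10000010110101 (binary) → 8192 + 128 + 32 + 16 + 4 + 1 = 8373 (decimal)
Convert 正正正正 (tally marks) → 5 + 5 + 5 + 5 = 20 (decimal)
Compute 8373 mod 20 = 13
13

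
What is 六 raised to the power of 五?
Convert 六 (Chinese numeral) → 6 (decimal)
Convert 五 (Chinese numeral) → 5 (decimal)
Compute 6 ^ 5 = 7776
7776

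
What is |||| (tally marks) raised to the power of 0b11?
Convert |||| (tally marks) → 4 (decimal)
Convert 0b11 (binary) → 2 + 1 = 3 (decimal)
Compute 4 ^ 3 = 64
64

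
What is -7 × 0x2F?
Convert 0x2F (hexadecimal) → 2×16 + 15 = 47 (decimal)
Compute -7 × 47 = -329
-329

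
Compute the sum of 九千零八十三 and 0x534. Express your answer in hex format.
Convert 九千零八十三 (Chinese numeral) → 9×1000 + 8×10 + 3 = 9083 (decimal)
Convert 0x534 (hexadecimal) → 5×256 + 3×16 + 4 = 1332 (decimal)
Compute 9083 + 1332 = 10415
Convert 10415 (decimal) → 10415 = 2×4096 + 8×256 + 10×16 + 15 → 0x28AF (hexadecimal)
0x28AF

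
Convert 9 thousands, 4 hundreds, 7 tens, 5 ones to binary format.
Convert 9 thousands, 4 hundreds, 7 tens, 5 ones (place-value notation) → 9×1000 + 4×100 + 7×10 + 5 = 9475 (decimal)
Convert 9475 (decimal) → 9475 = 8192 + 1024 + 256 + 2 + 1 → 0b10010100000011 (binary)
0b10010100000011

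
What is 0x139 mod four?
Convert 0x139 (hexadecimal) → 1×256 + 3×16 + 9 = 313 (decimal)
Convert four (English words) → 4 (decimal)
Compute 313 mod 4 = 1
1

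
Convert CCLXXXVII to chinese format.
Convert CCLXXXVII (Roman numeral) → 100 + 100 + 50 + 10 + 10 + 10 + 5 + 1 + 1 = 287 (decimal)
Convert 287 (decimal) → 287 = 2×100 + 8×10 + 7 → 二百八十七 (Chinese numeral)
二百八十七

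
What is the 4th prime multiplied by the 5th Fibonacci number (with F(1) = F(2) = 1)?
Convert the 4th prime (prime index) → 7 (decimal)
Convert the 5th Fibonacci number (with F(1) = F(2) = 1) (Fibonacci index) → 1, 1, 2, 3, 5 → 5 (decimal)
Compute 7 × 5 = 35
35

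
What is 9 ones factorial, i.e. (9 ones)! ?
Convert 9 ones (place-value notation) → 9 (decimal)
Compute 9! = 362880
362880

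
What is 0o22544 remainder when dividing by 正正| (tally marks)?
Convert 0o22544 (octal) → 2×4096 + 2×512 + 5×64 + 4×8 + 4 = 9572 (decimal)
Convert 正正| (tally marks) → 5 + 5 + 1 = 11 (decimal)
Compute 9572 mod 11 = 2
2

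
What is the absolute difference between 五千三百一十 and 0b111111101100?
Convert 五千三百一十 (Chinese numeral) → 5×1000 + 3×100 + 1×10 = 5310 (decimal)
Convert 0b111111101100 (binary) → 2048 + 1024 + 512 + 256 + 128 + 64 + 32 + 8 + 4 = 4076 (decimal)
Compute |5310 - 4076| = 1234
1234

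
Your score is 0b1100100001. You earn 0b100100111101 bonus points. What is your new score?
Convert 0b1100100001 (binary) → 512 + 256 + 32 + 1 = 801 (decimal)
Convert 0b100100111101 (binary) → 2048 + 256 + 32 + 16 + 8 + 4 + 1 = 2365 (decimal)
Compute 801 + 2365 = 3166
3166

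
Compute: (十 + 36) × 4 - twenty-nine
Convert 十 (Chinese numeral) → 1×10 = 10 (decimal)
Convert twenty-nine (English words) → 29 (decimal)
Expression in decimal: (10 + 36) × 4 - 29
Parentheses first: 10 + 36 = 46
Multiply: 46 × 4 = 184
Subtract: 184 - 29 = 155
155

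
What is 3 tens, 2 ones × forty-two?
Convert 3 tens, 2 ones (place-value notation) → 3×10 + 2 = 32 (decimal)
Convert forty-two (English words) → 42 (decimal)
Compute 32 × 42 = 1344
1344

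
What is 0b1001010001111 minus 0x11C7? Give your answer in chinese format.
Convert 0b1001010001111 (binary) → 4096 + 512 + 128 + 8 + 4 + 2 + 1 = 4751 (decimal)
Convert 0x11C7 (hexadecimal) → 1×4096 + 1×256 + 12×16 + 7 = 4551 (decimal)
Compute 4751 - 4551 = 200
Convert 200 (decimal) → 200 = 2×100 → 二百 (Chinese numeral)
二百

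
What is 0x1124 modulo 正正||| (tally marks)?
Convert 0x1124 (hexadecimal) → 1×4096 + 1×256 + 2×16 + 4 = 4388 (decimal)
Convert 正正||| (tally marks) → 5 + 5 + 3 = 13 (decimal)
Compute 4388 mod 13 = 7
7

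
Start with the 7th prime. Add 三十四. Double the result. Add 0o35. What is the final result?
Convert the 7th prime (prime index) → 17 (decimal)
Start: 17
Convert 三十四 (Chinese numeral) → 3×10 + 4 = 34 (decimal)
17 + 34 = 51
51 × 2 = 102
Convert 0o35 (octal) → 3×8 + 5 = 29 (decimal)
102 + 29 = 131
131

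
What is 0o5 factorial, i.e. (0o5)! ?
Convert 0o5 (octal) → 5 (decimal)
Compute 5! = 120
120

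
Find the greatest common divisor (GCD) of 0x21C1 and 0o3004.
Convert 0x21C1 (hexadecimal) → 2×4096 + 1×256 + 12×16 + 1 = 8641 (decimal)
Convert 0o3004 (octal) → 3×512 + 4 = 1540 (decimal)
Compute gcd(8641, 1540) = 1
1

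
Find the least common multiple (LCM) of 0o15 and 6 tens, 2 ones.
Convert 0o15 (octal) → 1×8 + 5 = 13 (decimal)
Convert 6 tens, 2 ones (place-value notation) → 6×10 + 2 = 62 (decimal)
Compute lcm(13, 62) = 806
806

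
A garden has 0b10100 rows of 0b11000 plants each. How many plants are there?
Convert 0b11000 (binary) → 16 + 8 = 24 (decimal)
Convert 0b10100 (binary) → 16 + 4 = 20 (decimal)
Compute 24 × 20 = 480
480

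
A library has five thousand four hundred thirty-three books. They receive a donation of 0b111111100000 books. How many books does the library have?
Convert five thousand four hundred thirty-three (English words) → 5×1000 + 4×100 + 33 = 5433 (decimal)
Convert 0b111111100000 (binary) → 2048 + 1024 + 512 + 256 + 128 + 64 + 32 = 4064 (decimal)
Compute 5433 + 4064 = 9497
9497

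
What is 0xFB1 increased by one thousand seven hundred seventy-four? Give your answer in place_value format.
Convert 0xFB1 (hexadecimal) → 15×256 + 11×16 + 1 = 4017 (decimal)
Convert one thousand seven hundred seventy-four (English words) → 1×1000 + 7×100 + 74 = 1774 (decimal)
Compute 4017 + 1774 = 5791
Convert 5791 (decimal) → 5791 = 5×1000 + 7×100 + 9×10 + 1 → 5 thousands, 7 hundreds, 9 tens, 1 one (place-value notation)
5 thousands, 7 hundreds, 9 tens, 1 one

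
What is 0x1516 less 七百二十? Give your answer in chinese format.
Convert 0x1516 (hexadecimal) → 1×4096 + 5×256 + 1×16 + 6 = 5398 (decimal)
Convert 七百二十 (Chinese numeral) → 7×100 + 2×10 = 720 (decimal)
Compute 5398 - 720 = 4678
Convert 4678 (decimal) → 4678 = 4×1000 + 6×100 + 7×10 + 8 → 四千六百七十八 (Chinese numeral)
四千六百七十八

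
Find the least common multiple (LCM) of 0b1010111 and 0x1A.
Convert 0b1010111 (binary) → 64 + 16 + 4 + 2 + 1 = 87 (decimal)
Convert 0x1A (hexadecimal) → 1×16 + 10 = 26 (decimal)
Compute lcm(87, 26) = 2262
2262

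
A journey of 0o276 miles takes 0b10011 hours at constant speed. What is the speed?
Convert 0o276 (octal) → 2×64 + 7×8 + 6 = 190 (decimal)
Convert 0b10011 (binary) → 16 + 2 + 1 = 19 (decimal)
Compute 190 ÷ 19 = 10
10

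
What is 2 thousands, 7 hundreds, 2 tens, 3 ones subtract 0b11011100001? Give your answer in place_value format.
Convert 2 thousands, 7 hundreds, 2 tens, 3 ones (place-value notation) → 2×1000 + 7×100 + 2×10 + 3 = 2723 (decimal)
Convert 0b11011100001 (binary) → 1024 + 512 + 128 + 64 + 32 + 1 = 1761 (decimal)
Compute 2723 - 1761 = 962
Convert 962 (decimal) → 962 = 9×100 + 6×10 + 2 → 9 hundreds, 6 tens, 2 ones (place-value notation)
9 hundreds, 6 tens, 2 ones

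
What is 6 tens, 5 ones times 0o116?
Convert 6 tens, 5 ones (place-value notation) → 6×10 + 5 = 65 (decimal)
Convert 0o116 (octal) → 1×64 + 1×8 + 6 = 78 (decimal)
Compute 65 × 78 = 5070
5070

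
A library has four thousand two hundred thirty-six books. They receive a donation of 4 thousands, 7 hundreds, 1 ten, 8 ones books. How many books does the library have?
Convert four thousand two hundred thirty-six (English words) → 4×1000 + 2×100 + 36 = 4236 (decimal)
Convert 4 thousands, 7 hundreds, 1 ten, 8 ones (place-value notation) → 4×1000 + 7×100 + 1×10 + 8 = 4718 (decimal)
Compute 4236 + 4718 = 8954
8954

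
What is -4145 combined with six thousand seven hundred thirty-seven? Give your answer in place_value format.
Convert six thousand seven hundred thirty-seven (English words) → 6×1000 + 7×100 + 37 = 6737 (decimal)
Compute -4145 + 6737 = 2592
Convert 2592 (decimal) → 2592 = 2×1000 + 5×100 + 9×10 + 2 → 2 thousands, 5 hundreds, 9 tens, 2 ones (place-value notation)
2 thousands, 5 hundreds, 9 tens, 2 ones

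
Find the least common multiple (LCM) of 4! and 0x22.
Convert 4! (factorial) → 24 (decimal)
Convert 0x22 (hexadecimal) → 2×16 + 2 = 34 (decimal)
Compute lcm(24, 34) = 408
408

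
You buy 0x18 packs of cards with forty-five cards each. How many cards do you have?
Convert forty-five (English words) → 45 (decimal)
Convert 0x18 (hexadecimal) → 1×16 + 8 = 24 (decimal)
Compute 45 × 24 = 1080
1080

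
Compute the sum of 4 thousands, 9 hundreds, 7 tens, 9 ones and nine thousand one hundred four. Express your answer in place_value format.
Convert 4 thousands, 9 hundreds, 7 tens, 9 ones (place-value notation) → 4×1000 + 9×100 + 7×10 + 9 = 4979 (decimal)
Convert nine thousand one hundred four (English words) → 9×1000 + 1×100 + 4 = 9104 (decimal)
Compute 4979 + 9104 = 14083
Convert 14083 (decimal) → 14083 = 14×1000 + 8×10 + 3 → 14 thousands, 8 tens, 3 ones (place-value notation)
14 thousands, 8 tens, 3 ones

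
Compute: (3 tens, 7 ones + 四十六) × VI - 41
Convert 3 tens, 7 ones (place-value notation) → 3×10 + 7 = 37 (decimal)
Convert 四十六 (Chinese numeral) → 4×10 + 6 = 46 (decimal)
Convert VI (Roman numeral) → 5 + 1 = 6 (decimal)
Expression in decimal: (37 + 46) × 6 - 41
Parentheses first: 37 + 46 = 83
Multiply: 83 × 6 = 498
Subtract: 498 - 41 = 457
457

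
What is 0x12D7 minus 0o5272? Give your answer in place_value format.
Convert 0x12D7 (hexadecimal) → 1×4096 + 2×256 + 13×16 + 7 = 4823 (decimal)
Convert 0o5272 (octal) → 5×512 + 2×64 + 7×8 + 2 = 2746 (decimal)
Compute 4823 - 2746 = 2077
Convert 2077 (decimal) → 2077 = 2×1000 + 7×10 + 7 → 2 thousands, 7 tens, 7 ones (place-value notation)
2 thousands, 7 tens, 7 ones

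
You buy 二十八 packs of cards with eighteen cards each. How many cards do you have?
Convert eighteen (English words) → 18 (decimal)
Convert 二十八 (Chinese numeral) → 2×10 + 8 = 28 (decimal)
Compute 18 × 28 = 504
504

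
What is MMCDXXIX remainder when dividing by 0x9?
Convert MMCDXXIX (Roman numeral) → 1000 + 1000 + 400 + 10 + 10 + 9 = 2429 (decimal)
Convert 0x9 (hexadecimal) → 9 (decimal)
Compute 2429 mod 9 = 8
8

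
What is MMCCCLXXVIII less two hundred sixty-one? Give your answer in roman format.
Convert MMCCCLXXVIII (Roman numeral) → 1000 + 1000 + 100 + 100 + 100 + 50 + 10 + 10 + 5 + 1 + 1 + 1 = 2378 (decimal)
Convert two hundred sixty-one (English words) → 2×100 + 61 = 261 (decimal)
Compute 2378 - 261 = 2117
Convert 2117 (decimal) → 2117 = 1000 + 1000 + 100 + 10 + 5 + 1 + 1 → MMCXVII (Roman numeral)
MMCXVII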